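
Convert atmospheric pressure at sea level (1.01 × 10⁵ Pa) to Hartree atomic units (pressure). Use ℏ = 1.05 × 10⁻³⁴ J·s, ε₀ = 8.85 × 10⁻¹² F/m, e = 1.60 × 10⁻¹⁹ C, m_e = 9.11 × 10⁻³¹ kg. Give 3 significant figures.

3.35 × 10⁻⁹

atomic unit of pressure: P_au = E_h/a₀³ = m_e⁴e¹⁰/((4πε₀)⁵ℏ⁸) = 3.01 × 10¹³ Pa.
1.01 × 10⁵ / 3.01 × 10¹³ = 3.35 × 10⁻⁹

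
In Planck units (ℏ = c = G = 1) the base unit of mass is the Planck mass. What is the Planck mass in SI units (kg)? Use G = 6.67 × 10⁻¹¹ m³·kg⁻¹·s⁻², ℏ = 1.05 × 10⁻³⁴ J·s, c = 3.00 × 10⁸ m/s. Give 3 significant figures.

m_P = √(ℏc/G)
  = √(4.72 × 10⁻¹⁶)
  = 2.17 × 10⁻⁸ kg

2.17 × 10⁻⁸ kg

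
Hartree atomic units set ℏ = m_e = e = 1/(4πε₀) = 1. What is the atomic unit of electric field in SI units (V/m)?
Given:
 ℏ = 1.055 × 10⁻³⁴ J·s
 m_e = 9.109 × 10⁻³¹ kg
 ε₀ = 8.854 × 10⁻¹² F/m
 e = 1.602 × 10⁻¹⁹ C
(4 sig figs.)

5.131 × 10¹¹ V/m

Dimensional analysis gives E_au = E_h/(e a₀) = m_e²e⁵/((4πε₀)³ℏ⁴).
E_h = 4.354 × 10⁻¹⁸ J
a₀ = 5.297 × 10⁻¹¹ m
E_h/(e·a₀) = 5.131 × 10¹¹ V/m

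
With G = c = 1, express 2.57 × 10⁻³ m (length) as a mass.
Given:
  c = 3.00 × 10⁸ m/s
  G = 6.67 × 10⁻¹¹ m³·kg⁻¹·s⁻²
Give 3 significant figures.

Length → mass via c²/G.
2.57 × 10⁻³ m × (c²/G) = 3.47 × 10²⁴ kg

3.47 × 10²⁴ kg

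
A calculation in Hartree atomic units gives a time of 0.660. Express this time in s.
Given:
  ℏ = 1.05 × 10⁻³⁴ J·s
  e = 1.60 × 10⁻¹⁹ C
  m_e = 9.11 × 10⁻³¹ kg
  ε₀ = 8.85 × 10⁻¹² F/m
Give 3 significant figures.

One atomic unit of time: τ_au = (4πε₀)²ℏ³/(m_e e⁴) = 2.40 × 10⁻¹⁷ s.
0.660 × 2.40 × 10⁻¹⁷ s = 1.58 × 10⁻¹⁷ s

1.58 × 10⁻¹⁷ s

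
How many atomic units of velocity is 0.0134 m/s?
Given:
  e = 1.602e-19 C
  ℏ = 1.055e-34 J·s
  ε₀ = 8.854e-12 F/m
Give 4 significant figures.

atomic unit of velocity: v_au = e²/(4πε₀ℏ) = 2.186e6 m/s.
0.0134 / 2.186e6 = 6.129e-9

6.129e-9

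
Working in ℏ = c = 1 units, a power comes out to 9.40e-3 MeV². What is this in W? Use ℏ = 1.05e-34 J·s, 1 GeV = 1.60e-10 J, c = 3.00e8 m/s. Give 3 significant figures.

2.29e6 W

Power is [E]/[T] = [E]²/ℏ.
1 GeV² → 1/ℏ × (1 GeV in J)² = 2.44e14 W.
Convert the energy scale: 9.40e-3 MeV² = 9.40e-9 GeV².
Result: 9.40e-9 × 2.44e14 = 2.29e6 W.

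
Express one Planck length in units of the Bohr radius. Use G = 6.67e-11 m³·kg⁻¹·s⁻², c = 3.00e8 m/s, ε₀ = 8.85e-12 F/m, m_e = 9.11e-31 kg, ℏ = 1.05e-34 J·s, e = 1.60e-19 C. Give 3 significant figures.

Planck length: ℓ_P = √(ℏG/c³) = 1.61e-35 m
Bohr radius: a₀ = 4πε₀ℏ²/(m_e e²) = 5.26e-11 m
ratio = 1.61e-35 / 5.26e-11 = 3.06e-25

3.06e-25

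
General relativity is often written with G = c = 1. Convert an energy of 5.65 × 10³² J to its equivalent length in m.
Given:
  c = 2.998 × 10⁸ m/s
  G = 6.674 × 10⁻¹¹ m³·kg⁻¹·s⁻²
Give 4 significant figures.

4.668 × 10⁻¹² m

Energy → length via G/c⁴.
5.65 × 10³² J × (G/c⁴) = 4.668 × 10⁻¹² m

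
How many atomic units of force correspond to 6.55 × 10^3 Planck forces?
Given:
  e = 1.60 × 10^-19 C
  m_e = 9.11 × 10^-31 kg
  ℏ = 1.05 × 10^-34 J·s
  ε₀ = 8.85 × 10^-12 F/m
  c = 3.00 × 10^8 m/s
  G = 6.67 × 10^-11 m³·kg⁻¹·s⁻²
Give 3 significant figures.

Planck force: F_P = c⁴/G = 1.21 × 10^44 N
atomic unit of force: F_au = E_h/a₀ = m_e²e⁶/((4πε₀)³ℏ⁴) = 8.33 × 10^-8 N
6.55 × 10^3 × 1.21 × 10^44 / 8.33 × 10^-8 = 9.55 × 10^54

9.55 × 10^54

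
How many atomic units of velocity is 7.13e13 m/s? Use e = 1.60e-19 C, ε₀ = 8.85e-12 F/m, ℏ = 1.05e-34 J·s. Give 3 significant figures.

atomic unit of velocity: v_au = e²/(4πε₀ℏ) = 2.19e6 m/s.
7.13e13 / 2.19e6 = 3.25e7

3.25e7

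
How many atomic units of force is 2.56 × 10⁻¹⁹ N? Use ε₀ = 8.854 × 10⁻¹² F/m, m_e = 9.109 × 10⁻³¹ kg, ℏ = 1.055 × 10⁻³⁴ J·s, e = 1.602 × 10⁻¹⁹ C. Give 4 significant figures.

3.114 × 10⁻¹²

atomic unit of force: F_au = E_h/a₀ = m_e²e⁶/((4πε₀)³ℏ⁴) = 8.220 × 10⁻⁸ N.
2.56 × 10⁻¹⁹ / 8.220 × 10⁻⁸ = 3.114 × 10⁻¹²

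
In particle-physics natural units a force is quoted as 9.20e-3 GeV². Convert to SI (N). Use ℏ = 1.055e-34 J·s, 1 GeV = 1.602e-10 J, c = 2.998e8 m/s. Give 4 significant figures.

Force is [E]/[L] = [E]²/(ℏc); restore (ℏc)⁻¹.
1 GeV² → 1/(ℏc) × (1 GeV in J)² = 8.114e5 N.
Result: 9.20e-3 × 8.114e5 = 7.465e3 N.

7.465e3 N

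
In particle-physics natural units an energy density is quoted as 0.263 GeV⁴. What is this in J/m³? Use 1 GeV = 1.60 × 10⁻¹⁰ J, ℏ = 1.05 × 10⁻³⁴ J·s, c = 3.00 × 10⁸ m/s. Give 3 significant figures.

5.51 × 10³⁶ J/m³

[E]/[L]³ = [E]⁴/(ℏc)³; restore (ℏc)⁻³.
1 GeV⁴ → 1/(ℏc)³ × (1 GeV in J)⁴ = 2.10 × 10³⁷ J/m³.
Result: 0.263 × 2.10 × 10³⁷ = 5.51 × 10³⁶ J/m³.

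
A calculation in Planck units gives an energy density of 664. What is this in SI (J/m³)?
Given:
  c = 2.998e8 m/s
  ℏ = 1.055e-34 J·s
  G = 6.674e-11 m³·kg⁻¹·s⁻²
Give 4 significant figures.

One Planck energy density: u_P = c⁷/(ℏG²) = 4.632e113 J/m³.
664 × 4.632e113 J/m³ = 3.076e116 J/m³

3.076e116 J/m³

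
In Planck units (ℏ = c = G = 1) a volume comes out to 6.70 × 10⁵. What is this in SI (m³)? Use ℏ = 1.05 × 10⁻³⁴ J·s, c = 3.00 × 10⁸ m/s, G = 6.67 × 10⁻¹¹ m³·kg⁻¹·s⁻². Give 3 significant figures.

2.80 × 10⁻⁹⁹ m³

One Planck volume: V_P = (ℏG/c³)^(3/2) = 4.18 × 10⁻¹⁰⁵ m³.
6.70 × 10⁵ × 4.18 × 10⁻¹⁰⁵ m³ = 2.80 × 10⁻⁹⁹ m³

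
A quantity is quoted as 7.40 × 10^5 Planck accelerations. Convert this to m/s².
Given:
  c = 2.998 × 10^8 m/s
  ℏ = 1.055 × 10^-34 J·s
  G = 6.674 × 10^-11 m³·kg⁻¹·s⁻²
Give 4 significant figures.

4.115 × 10^57 m/s²

One Planck acceleration: a_P = √(c⁷/(ℏG)) = 5.560 × 10^51 m/s².
7.40 × 10^5 × 5.560 × 10^51 m/s² = 4.115 × 10^57 m/s²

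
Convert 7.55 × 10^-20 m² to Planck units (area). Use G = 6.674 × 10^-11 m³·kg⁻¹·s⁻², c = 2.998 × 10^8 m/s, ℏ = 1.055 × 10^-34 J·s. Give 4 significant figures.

Planck area: A_P = ℏG/c³ = 2.613 × 10^-70 m².
7.55 × 10^-20 / 2.613 × 10^-70 = 2.889 × 10^50

2.889 × 10^50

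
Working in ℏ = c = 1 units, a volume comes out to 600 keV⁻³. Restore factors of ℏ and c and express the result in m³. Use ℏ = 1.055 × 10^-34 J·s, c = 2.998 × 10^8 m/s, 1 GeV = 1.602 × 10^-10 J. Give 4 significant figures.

Volume is [L]³ = [E]⁻³·(ℏc)³.
1 GeV⁻³ → (ℏc)³ × (1 GeV in J)⁻³ = 7.696 × 10^-48 m³.
Convert the energy scale: 600 keV⁻³ = 6.00 × 10^20 GeV⁻³.
Result: 6.00 × 10^20 × 7.696 × 10^-48 = 4.618 × 10^-27 m³.

4.618 × 10^-27 m³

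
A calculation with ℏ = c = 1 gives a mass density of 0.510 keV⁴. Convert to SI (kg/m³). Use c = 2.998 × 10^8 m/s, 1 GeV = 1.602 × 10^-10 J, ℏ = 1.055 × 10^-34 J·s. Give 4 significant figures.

Mass density is [E]/(c²[L]³) = [E]⁴/(ℏ³c⁵).
1 GeV⁴ → 1/(ℏ³c⁵) × (1 GeV in J)⁴ = 2.316 × 10^20 kg/m³.
Convert the energy scale: 0.510 keV⁴ = 5.10 × 10^-25 GeV⁴.
Result: 5.10 × 10^-25 × 2.316 × 10^20 = 1.181 × 10^-4 kg/m³.

1.181 × 10^-4 kg/m³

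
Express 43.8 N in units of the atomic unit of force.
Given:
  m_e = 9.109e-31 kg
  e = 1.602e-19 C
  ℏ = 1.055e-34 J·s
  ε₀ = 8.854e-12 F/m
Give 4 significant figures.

5.329e8

atomic unit of force: F_au = E_h/a₀ = m_e²e⁶/((4πε₀)³ℏ⁴) = 8.220e-8 N.
43.8 / 8.220e-8 = 5.329e8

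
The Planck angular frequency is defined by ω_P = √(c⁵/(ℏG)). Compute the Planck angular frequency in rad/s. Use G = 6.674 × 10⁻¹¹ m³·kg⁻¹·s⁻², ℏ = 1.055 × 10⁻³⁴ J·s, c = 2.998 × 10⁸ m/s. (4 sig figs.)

ω_P = √(c⁵/(ℏG))
  = √(3.440 × 10⁸⁶)
  = 1.855 × 10⁴³ rad/s

1.855 × 10⁴³ rad/s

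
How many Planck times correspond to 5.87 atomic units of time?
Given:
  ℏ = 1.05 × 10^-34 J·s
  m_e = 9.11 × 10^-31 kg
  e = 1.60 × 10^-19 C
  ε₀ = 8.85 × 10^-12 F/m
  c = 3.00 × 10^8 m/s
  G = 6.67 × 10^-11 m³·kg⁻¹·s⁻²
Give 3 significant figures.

2.62 × 10^27

atomic unit of time: τ_au = (4πε₀)²ℏ³/(m_e e⁴) = 2.40 × 10^-17 s
Planck time: t_P = √(ℏG/c⁵) = 5.37 × 10^-44 s
5.87 × 2.40 × 10^-17 / 5.37 × 10^-44 = 2.62 × 10^27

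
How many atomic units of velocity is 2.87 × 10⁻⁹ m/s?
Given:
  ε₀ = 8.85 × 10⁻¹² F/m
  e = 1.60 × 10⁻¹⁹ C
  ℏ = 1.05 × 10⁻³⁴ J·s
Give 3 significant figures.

atomic unit of velocity: v_au = e²/(4πε₀ℏ) = 2.19 × 10⁶ m/s.
2.87 × 10⁻⁹ / 2.19 × 10⁶ = 1.31 × 10⁻¹⁵

1.31 × 10⁻¹⁵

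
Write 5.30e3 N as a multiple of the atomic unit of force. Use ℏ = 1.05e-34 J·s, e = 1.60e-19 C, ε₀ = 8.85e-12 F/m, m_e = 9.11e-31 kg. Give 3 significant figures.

6.36e10

atomic unit of force: F_au = E_h/a₀ = m_e²e⁶/((4πε₀)³ℏ⁴) = 8.33e-8 N.
5.30e3 / 8.33e-8 = 6.36e10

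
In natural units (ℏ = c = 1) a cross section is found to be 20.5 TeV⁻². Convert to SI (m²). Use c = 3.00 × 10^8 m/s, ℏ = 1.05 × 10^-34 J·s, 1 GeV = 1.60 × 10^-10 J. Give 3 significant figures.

7.95 × 10^-37 m²

Area is [L]² = [E]⁻²·(ℏc)²; restore (ℏc)².
1 GeV⁻² → (ℏc)² × (1 GeV in J)⁻² = 3.88 × 10^-32 m².
Convert the energy scale: 20.5 TeV⁻² = 2.05 × 10^-5 GeV⁻².
Result: 2.05 × 10^-5 × 3.88 × 10^-32 = 7.95 × 10^-37 m².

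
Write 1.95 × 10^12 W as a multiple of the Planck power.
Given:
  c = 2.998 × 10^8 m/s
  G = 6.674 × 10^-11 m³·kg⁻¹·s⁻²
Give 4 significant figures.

Planck power: P_P = c⁵/G = 3.629 × 10^52 W.
1.95 × 10^12 / 3.629 × 10^52 = 5.374 × 10^-41

5.374 × 10^-41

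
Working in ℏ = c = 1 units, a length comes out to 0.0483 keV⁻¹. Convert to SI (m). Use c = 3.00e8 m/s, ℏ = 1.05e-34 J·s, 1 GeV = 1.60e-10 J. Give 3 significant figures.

9.51e-12 m

A length is [E]⁻¹ in ℏ=c=1; restore one factor of ℏc.
1 GeV⁻¹ → ℏc × (1 GeV in J)⁻¹ = 1.97e-16 m.
Convert the energy scale: 0.0483 keV⁻¹ = 4.83e4 GeV⁻¹.
Result: 4.83e4 × 1.97e-16 = 9.51e-12 m.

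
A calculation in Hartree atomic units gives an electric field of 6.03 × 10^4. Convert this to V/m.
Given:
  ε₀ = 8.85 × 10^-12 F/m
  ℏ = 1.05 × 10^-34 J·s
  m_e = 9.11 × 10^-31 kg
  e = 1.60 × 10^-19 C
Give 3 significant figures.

3.14 × 10^16 V/m

One atomic unit of electric field: E_au = E_h/(e a₀) = m_e²e⁵/((4πε₀)³ℏ⁴) = 5.20 × 10^11 V/m.
6.03 × 10^4 × 5.20 × 10^11 V/m = 3.14 × 10^16 V/m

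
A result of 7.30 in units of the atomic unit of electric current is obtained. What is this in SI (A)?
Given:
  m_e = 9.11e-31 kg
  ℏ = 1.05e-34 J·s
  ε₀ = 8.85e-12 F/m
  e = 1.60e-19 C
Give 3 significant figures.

0.0487 A

One atomic unit of electric current: I_au = e E_h/ℏ = m_e e⁵/((4πε₀)²ℏ³) = 6.67e-3 A.
7.30 × 6.67e-3 A = 0.0487 A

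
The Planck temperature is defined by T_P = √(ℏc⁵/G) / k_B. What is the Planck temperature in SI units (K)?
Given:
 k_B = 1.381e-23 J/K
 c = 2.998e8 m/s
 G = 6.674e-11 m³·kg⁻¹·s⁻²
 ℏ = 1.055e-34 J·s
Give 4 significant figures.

T_P = √(ℏc⁵/G) / k_B
  = √(3.828e18) × 7.241e22
  = 1.417e32 K

1.417e32 K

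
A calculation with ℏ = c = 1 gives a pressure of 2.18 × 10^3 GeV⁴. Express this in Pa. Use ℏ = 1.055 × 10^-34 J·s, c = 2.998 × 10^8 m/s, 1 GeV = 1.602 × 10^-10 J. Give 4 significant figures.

Pressure is [E]/[L]³ = [E]⁴/(ℏc)³.
1 GeV⁴ → 1/(ℏc)³ × (1 GeV in J)⁴ = 2.082 × 10^37 Pa.
Result: 2.18 × 10^3 × 2.082 × 10^37 = 4.538 × 10^40 Pa.

4.538 × 10^40 Pa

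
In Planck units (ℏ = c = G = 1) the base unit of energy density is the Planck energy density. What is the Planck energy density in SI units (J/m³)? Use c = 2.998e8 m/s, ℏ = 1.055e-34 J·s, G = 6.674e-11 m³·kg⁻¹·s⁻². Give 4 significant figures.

u_P = c⁷/(ℏG²)
  = 2.177e59 / 4.699e-55
  = 4.632e113 J/m³

4.632e113 J/m³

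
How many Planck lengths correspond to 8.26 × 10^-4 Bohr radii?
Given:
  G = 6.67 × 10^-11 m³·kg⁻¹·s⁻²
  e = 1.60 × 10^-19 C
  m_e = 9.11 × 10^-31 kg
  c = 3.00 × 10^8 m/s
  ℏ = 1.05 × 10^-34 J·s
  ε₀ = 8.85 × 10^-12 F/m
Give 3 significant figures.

2.70 × 10^21

Bohr radius: a₀ = 4πε₀ℏ²/(m_e e²) = 5.26 × 10^-11 m
Planck length: ℓ_P = √(ℏG/c³) = 1.61 × 10^-35 m
8.26 × 10^-4 × 5.26 × 10^-11 / 1.61 × 10^-35 = 2.70 × 10^21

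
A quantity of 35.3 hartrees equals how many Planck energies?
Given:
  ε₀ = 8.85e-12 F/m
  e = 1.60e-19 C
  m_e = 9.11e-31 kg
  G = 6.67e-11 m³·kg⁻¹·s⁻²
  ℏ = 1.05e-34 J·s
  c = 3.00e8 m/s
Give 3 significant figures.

7.90e-26

hartree: E_h = m_e e⁴/(4πε₀ℏ)² = 4.38e-18 J
Planck energy: E_P = √(ℏc⁵/G) = 1.96e9 J
35.3 × 4.38e-18 / 1.96e9 = 7.90e-26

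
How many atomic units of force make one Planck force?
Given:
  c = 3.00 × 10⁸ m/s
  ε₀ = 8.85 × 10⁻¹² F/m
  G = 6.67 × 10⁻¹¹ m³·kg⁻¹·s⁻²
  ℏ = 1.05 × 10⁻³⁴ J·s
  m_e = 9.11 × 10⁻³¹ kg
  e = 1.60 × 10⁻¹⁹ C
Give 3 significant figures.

Planck force: F_P = c⁴/G = 1.21 × 10⁴⁴ N
atomic unit of force: F_au = E_h/a₀ = m_e²e⁶/((4πε₀)³ℏ⁴) = 8.33 × 10⁻⁸ N
ratio = 1.21 × 10⁴⁴ / 8.33 × 10⁻⁸ = 1.46 × 10⁵¹

1.46 × 10⁵¹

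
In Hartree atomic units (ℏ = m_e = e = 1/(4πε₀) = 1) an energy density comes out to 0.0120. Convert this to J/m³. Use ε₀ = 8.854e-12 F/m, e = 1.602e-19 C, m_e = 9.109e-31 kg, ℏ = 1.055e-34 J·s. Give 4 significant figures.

3.515e11 J/m³

One atomic unit of energy density: u_au = E_h/a₀³ = m_e⁴e¹⁰/((4πε₀)⁵ℏ⁸) = 2.929e13 J/m³.
0.0120 × 2.929e13 J/m³ = 3.515e11 J/m³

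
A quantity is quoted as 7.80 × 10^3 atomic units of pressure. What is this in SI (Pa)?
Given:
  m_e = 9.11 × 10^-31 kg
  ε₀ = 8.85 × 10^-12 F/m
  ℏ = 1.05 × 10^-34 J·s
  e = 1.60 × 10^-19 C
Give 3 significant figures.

One atomic unit of pressure: P_au = E_h/a₀³ = m_e⁴e¹⁰/((4πε₀)⁵ℏ⁸) = 3.01 × 10^13 Pa.
7.80 × 10^3 × 3.01 × 10^13 Pa = 2.35 × 10^17 Pa

2.35 × 10^17 Pa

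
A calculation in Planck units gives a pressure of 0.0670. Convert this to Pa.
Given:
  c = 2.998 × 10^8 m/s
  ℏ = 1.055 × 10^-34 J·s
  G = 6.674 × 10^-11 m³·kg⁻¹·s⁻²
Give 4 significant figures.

3.104 × 10^112 Pa

One Planck pressure: p_P = c⁷/(ℏG²) = 4.632 × 10^113 Pa.
0.0670 × 4.632 × 10^113 Pa = 3.104 × 10^112 Pa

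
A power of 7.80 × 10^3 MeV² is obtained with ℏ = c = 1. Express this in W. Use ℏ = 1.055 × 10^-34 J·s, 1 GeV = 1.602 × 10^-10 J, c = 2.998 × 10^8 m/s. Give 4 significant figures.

Power is [E]/[T] = [E]²/ℏ.
1 GeV² → 1/ℏ × (1 GeV in J)² = 2.433 × 10^14 W.
Convert the energy scale: 7.80 × 10^3 MeV² = 7.80 × 10^-3 GeV².
Result: 7.80 × 10^-3 × 2.433 × 10^14 = 1.897 × 10^12 W.

1.897 × 10^12 W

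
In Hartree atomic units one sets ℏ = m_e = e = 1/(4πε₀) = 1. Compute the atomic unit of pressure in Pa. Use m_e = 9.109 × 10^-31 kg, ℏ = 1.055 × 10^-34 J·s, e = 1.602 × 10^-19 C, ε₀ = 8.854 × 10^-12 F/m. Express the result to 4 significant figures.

2.929 × 10^13 Pa

P_au = E_h/a₀³ = m_e⁴e¹⁰/((4πε₀)⁵ℏ⁸)
E_h = 4.354 × 10^-18 J
a₀ = 5.297 × 10^-11 m
E_h/a₀³ = 2.929 × 10^13 Pa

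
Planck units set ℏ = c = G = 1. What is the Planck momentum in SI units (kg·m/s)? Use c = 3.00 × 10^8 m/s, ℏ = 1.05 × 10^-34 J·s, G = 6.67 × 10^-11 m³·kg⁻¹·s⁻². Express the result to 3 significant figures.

6.52 kg·m/s

From ℏ = c = G = 1 the momentum scale is p_P = √(ℏc³/G).
  = √(42.5)
  = 6.52 kg·m/s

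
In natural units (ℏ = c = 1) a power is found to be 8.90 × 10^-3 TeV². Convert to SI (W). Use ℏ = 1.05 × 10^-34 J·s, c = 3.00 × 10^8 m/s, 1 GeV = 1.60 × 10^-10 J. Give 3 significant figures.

2.17 × 10^18 W

Power is [E]/[T] = [E]²/ℏ.
1 GeV² → 1/ℏ × (1 GeV in J)² = 2.44 × 10^14 W.
Convert the energy scale: 8.90 × 10^-3 TeV² = 8.90 × 10^3 GeV².
Result: 8.90 × 10^3 × 2.44 × 10^14 = 2.17 × 10^18 W.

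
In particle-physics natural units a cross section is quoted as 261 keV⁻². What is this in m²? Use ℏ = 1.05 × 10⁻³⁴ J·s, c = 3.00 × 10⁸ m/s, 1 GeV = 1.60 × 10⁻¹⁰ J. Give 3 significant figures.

Area is [L]² = [E]⁻²·(ℏc)²; restore (ℏc)².
1 GeV⁻² → (ℏc)² × (1 GeV in J)⁻² = 3.88 × 10⁻³² m².
Convert the energy scale: 261 keV⁻² = 2.61 × 10¹⁴ GeV⁻².
Result: 2.61 × 10¹⁴ × 3.88 × 10⁻³² = 1.01 × 10⁻¹⁷ m².

1.01 × 10⁻¹⁷ m²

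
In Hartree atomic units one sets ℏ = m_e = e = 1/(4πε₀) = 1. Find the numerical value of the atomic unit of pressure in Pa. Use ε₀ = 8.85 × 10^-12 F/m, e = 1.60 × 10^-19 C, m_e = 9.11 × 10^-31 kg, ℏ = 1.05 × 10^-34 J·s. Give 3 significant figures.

3.01 × 10^13 Pa

P_au = E_h/a₀³ = m_e⁴e¹⁰/((4πε₀)⁵ℏ⁸)
E_h = 4.38 × 10^-18 J
a₀ = 5.26 × 10^-11 m
E_h/a₀³ = 3.01 × 10^13 Pa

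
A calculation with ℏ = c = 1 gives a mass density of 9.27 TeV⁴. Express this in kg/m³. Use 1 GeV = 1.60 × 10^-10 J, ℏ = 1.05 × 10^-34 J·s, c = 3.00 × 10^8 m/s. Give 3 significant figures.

Mass density is [E]/(c²[L]³) = [E]⁴/(ℏ³c⁵).
1 GeV⁴ → 1/(ℏ³c⁵) × (1 GeV in J)⁴ = 2.33 × 10^20 kg/m³.
Convert the energy scale: 9.27 TeV⁴ = 9.27 × 10^12 GeV⁴.
Result: 9.27 × 10^12 × 2.33 × 10^20 = 2.16 × 10^33 kg/m³.

2.16 × 10^33 kg/m³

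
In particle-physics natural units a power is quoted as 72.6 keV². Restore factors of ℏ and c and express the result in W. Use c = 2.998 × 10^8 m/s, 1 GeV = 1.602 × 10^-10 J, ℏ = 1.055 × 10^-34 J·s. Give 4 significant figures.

Power is [E]/[T] = [E]²/ℏ.
1 GeV² → 1/ℏ × (1 GeV in J)² = 2.433 × 10^14 W.
Convert the energy scale: 72.6 keV² = 7.26 × 10^-11 GeV².
Result: 7.26 × 10^-11 × 2.433 × 10^14 = 1.766 × 10^4 W.

1.766 × 10^4 W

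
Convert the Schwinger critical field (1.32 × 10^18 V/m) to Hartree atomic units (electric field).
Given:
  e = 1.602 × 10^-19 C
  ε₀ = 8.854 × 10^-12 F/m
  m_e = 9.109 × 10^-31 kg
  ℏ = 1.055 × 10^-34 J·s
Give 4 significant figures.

2.573 × 10^6

atomic unit of electric field: E_au = E_h/(e a₀) = m_e²e⁵/((4πε₀)³ℏ⁴) = 5.131 × 10^11 V/m.
1.32 × 10^18 / 5.131 × 10^11 = 2.573 × 10^6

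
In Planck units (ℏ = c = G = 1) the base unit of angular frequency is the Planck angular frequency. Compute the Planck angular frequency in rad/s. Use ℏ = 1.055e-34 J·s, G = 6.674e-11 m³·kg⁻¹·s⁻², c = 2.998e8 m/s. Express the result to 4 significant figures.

1.855e43 rad/s

ω_P = √(c⁵/(ℏG))
  = √(3.440e86)
  = 1.855e43 rad/s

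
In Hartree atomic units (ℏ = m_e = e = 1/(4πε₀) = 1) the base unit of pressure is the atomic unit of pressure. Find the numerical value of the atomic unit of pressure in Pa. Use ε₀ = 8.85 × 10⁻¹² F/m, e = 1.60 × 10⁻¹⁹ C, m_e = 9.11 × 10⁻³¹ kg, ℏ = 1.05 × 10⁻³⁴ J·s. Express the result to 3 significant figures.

3.01 × 10¹³ Pa

P_au = E_h/a₀³ = m_e⁴e¹⁰/((4πε₀)⁵ℏ⁸)
E_h = 4.38 × 10⁻¹⁸ J
a₀ = 5.26 × 10⁻¹¹ m
E_h/a₀³ = 3.01 × 10¹³ Pa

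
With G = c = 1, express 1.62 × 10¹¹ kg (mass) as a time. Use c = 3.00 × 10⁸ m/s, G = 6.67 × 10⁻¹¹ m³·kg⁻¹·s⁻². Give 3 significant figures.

Mass → time via G/c³.
1.62 × 10¹¹ kg × (G/c³) = 4.00 × 10⁻²⁵ s

4.00 × 10⁻²⁵ s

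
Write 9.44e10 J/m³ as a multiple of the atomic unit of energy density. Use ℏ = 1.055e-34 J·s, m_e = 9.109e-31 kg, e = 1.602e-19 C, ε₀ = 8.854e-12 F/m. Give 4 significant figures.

atomic unit of energy density: u_au = E_h/a₀³ = m_e⁴e¹⁰/((4πε₀)⁵ℏ⁸) = 2.929e13 J/m³.
9.44e10 / 2.929e13 = 3.223e-3

3.223e-3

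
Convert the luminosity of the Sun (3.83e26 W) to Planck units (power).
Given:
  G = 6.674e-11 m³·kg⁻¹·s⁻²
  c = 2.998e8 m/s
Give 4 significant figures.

Planck power: P_P = c⁵/G = 3.629e52 W.
3.83e26 / 3.629e52 = 1.055e-26

1.055e-26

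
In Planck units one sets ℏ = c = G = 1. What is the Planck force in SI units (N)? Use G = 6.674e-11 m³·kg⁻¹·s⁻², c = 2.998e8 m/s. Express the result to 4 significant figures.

1.210e44 N

F_P = c⁴/G
  = 8.078e33 / 6.674e-11
  = 1.210e44 N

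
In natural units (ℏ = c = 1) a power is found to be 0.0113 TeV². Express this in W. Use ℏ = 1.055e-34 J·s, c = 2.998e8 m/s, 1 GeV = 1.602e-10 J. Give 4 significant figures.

Power is [E]/[T] = [E]²/ℏ.
1 GeV² → 1/ℏ × (1 GeV in J)² = 2.433e14 W.
Convert the energy scale: 0.0113 TeV² = 1.13e4 GeV².
Result: 1.13e4 × 2.433e14 = 2.749e18 W.

2.749e18 W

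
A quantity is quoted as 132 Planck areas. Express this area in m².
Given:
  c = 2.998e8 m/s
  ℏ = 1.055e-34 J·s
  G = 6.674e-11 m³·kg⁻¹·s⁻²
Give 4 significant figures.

3.449e-68 m²

One Planck area: A_P = ℏG/c³ = 2.613e-70 m².
132 × 2.613e-70 m² = 3.449e-68 m²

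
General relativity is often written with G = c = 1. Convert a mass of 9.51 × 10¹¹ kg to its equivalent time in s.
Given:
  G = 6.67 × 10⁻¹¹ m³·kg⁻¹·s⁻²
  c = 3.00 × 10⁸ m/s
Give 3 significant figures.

2.35 × 10⁻²⁴ s

Mass → time via G/c³.
9.51 × 10¹¹ kg × (G/c³) = 2.35 × 10⁻²⁴ s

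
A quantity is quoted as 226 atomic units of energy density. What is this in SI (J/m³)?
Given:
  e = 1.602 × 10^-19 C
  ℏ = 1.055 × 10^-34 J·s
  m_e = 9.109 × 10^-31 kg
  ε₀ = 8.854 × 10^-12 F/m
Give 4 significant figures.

6.620 × 10^15 J/m³

One atomic unit of energy density: u_au = E_h/a₀³ = m_e⁴e¹⁰/((4πε₀)⁵ℏ⁸) = 2.929 × 10^13 J/m³.
226 × 2.929 × 10^13 J/m³ = 6.620 × 10^15 J/m³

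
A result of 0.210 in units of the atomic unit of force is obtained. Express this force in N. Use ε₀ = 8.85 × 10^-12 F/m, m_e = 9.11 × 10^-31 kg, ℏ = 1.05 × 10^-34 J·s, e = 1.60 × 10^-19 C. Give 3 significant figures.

One atomic unit of force: F_au = E_h/a₀ = m_e²e⁶/((4πε₀)³ℏ⁴) = 8.33 × 10^-8 N.
0.210 × 8.33 × 10^-8 N = 1.75 × 10^-8 N

1.75 × 10^-8 N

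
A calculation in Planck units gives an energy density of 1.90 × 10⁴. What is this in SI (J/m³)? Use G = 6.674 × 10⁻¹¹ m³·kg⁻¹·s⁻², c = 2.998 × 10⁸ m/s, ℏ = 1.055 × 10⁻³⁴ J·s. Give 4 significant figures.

One Planck energy density: u_P = c⁷/(ℏG²) = 4.632 × 10¹¹³ J/m³.
1.90 × 10⁴ × 4.632 × 10¹¹³ J/m³ = 8.801 × 10¹¹⁷ J/m³

8.801 × 10¹¹⁷ J/m³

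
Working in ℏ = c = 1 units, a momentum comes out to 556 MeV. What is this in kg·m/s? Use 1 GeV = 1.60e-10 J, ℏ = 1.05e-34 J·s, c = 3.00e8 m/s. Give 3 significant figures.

Momentum is [E]/c; divide by c.
1 GeV → 1/c × (1 GeV in J) = 5.33e-19 kg·m/s.
Convert the energy scale: 556 MeV = 0.556 GeV.
Result: 0.556 × 5.33e-19 = 2.97e-19 kg·m/s.

2.97e-19 kg·m/s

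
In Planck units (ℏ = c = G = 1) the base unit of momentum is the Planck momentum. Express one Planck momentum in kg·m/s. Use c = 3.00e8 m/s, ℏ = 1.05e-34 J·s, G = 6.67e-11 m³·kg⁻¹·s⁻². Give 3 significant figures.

p_P = √(ℏc³/G)
  = √(42.5)
  = 6.52 kg·m/s

6.52 kg·m/s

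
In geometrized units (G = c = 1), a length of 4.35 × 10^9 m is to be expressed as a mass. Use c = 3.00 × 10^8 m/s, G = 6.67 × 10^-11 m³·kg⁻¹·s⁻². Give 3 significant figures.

5.87 × 10^36 kg

Length → mass via c²/G.
4.35 × 10^9 m × (c²/G) = 5.87 × 10^36 kg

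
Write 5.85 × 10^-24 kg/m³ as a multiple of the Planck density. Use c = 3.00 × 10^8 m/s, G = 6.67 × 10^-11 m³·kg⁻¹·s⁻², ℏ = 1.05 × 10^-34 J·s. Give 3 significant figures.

1.12 × 10^-120

Planck density: ρ_P = c⁵/(ℏG²) = 5.20 × 10^96 kg/m³.
5.85 × 10^-24 / 5.20 × 10^96 = 1.12 × 10^-120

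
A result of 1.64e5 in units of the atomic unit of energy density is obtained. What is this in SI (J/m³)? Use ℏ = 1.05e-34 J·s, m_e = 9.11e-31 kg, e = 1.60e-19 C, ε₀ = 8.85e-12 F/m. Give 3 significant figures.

4.94e18 J/m³

One atomic unit of energy density: u_au = E_h/a₀³ = m_e⁴e¹⁰/((4πε₀)⁵ℏ⁸) = 3.01e13 J/m³.
1.64e5 × 3.01e13 J/m³ = 4.94e18 J/m³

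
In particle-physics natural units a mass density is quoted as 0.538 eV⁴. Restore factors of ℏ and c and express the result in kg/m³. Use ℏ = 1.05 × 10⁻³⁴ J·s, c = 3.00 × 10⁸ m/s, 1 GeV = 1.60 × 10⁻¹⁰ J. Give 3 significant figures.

Mass density is [E]/(c²[L]³) = [E]⁴/(ℏ³c⁵).
1 GeV⁴ → 1/(ℏ³c⁵) × (1 GeV in J)⁴ = 2.33 × 10²⁰ kg/m³.
Convert the energy scale: 0.538 eV⁴ = 5.38 × 10⁻³⁷ GeV⁴.
Result: 5.38 × 10⁻³⁷ × 2.33 × 10²⁰ = 1.25 × 10⁻¹⁶ kg/m³.

1.25 × 10⁻¹⁶ kg/m³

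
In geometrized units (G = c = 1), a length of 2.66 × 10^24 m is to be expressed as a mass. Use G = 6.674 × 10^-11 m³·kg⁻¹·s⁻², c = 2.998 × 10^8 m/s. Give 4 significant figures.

Length → mass via c²/G.
2.66 × 10^24 m × (c²/G) = 3.582 × 10^51 kg

3.582 × 10^51 kg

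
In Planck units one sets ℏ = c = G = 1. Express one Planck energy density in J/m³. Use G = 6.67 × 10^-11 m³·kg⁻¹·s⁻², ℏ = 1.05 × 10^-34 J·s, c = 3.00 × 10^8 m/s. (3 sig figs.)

4.68 × 10^113 J/m³

u_P = c⁷/(ℏG²)
  = 2.19 × 10^59 / 4.67 × 10^-55
  = 4.68 × 10^113 J/m³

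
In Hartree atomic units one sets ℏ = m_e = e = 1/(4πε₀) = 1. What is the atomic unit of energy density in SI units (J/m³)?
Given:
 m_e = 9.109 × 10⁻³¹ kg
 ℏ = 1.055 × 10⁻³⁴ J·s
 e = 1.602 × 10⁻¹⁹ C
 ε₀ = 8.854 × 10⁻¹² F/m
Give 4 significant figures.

2.929 × 10¹³ J/m³

u_au = E_h/a₀³ = m_e⁴e¹⁰/((4πε₀)⁵ℏ⁸)
E_h = 4.354 × 10⁻¹⁸ J
a₀ = 5.297 × 10⁻¹¹ m
E_h/a₀³ = 2.929 × 10¹³ J/m³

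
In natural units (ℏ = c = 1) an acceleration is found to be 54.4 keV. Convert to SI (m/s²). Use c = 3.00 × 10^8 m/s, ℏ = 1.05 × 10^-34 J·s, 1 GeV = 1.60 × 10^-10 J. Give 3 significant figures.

Acceleration is [L]/[T]² = c·[E]/ℏ.
1 GeV → c/ℏ × (1 GeV in J) = 4.57 × 10^32 m/s².
Convert the energy scale: 54.4 keV = 5.44 × 10^-5 GeV.
Result: 5.44 × 10^-5 × 4.57 × 10^32 = 2.49 × 10^28 m/s².

2.49 × 10^28 m/s²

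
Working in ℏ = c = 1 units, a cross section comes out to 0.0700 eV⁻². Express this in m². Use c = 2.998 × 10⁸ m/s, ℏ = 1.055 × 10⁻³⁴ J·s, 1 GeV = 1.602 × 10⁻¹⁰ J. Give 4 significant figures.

Area is [L]² = [E]⁻²·(ℏc)²; restore (ℏc)².
1 GeV⁻² → (ℏc)² × (1 GeV in J)⁻² = 3.898 × 10⁻³² m².
Convert the energy scale: 0.0700 eV⁻² = 7.00 × 10¹⁶ GeV⁻².
Result: 7.00 × 10¹⁶ × 3.898 × 10⁻³² = 2.729 × 10⁻¹⁵ m².

2.729 × 10⁻¹⁵ m²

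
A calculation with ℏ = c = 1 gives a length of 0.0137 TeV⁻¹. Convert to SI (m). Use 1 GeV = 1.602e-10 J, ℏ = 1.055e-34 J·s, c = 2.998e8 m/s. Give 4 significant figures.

A length is [E]⁻¹ in ℏ=c=1; restore one factor of ℏc.
1 GeV⁻¹ → ℏc × (1 GeV in J)⁻¹ = 1.974e-16 m.
Convert the energy scale: 0.0137 TeV⁻¹ = 1.37e-5 GeV⁻¹.
Result: 1.37e-5 × 1.974e-16 = 2.705e-21 m.

2.705e-21 m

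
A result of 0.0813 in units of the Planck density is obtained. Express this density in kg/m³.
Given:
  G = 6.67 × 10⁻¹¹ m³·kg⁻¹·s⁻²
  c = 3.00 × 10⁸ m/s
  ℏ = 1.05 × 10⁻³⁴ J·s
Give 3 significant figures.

One Planck density: ρ_P = c⁵/(ℏG²) = 5.20 × 10⁹⁶ kg/m³.
0.0813 × 5.20 × 10⁹⁶ kg/m³ = 4.23 × 10⁹⁵ kg/m³

4.23 × 10⁹⁵ kg/m³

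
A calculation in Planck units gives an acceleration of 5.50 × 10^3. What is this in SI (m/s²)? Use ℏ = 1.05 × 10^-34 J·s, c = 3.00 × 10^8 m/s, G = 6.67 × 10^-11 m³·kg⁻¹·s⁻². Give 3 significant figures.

One Planck acceleration: a_P = √(c⁷/(ℏG)) = 5.59 × 10^51 m/s².
5.50 × 10^3 × 5.59 × 10^51 m/s² = 3.07 × 10^55 m/s²

3.07 × 10^55 m/s²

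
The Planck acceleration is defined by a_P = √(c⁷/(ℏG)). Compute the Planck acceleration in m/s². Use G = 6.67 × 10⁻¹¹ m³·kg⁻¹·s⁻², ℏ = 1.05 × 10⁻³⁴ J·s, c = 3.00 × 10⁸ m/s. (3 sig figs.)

5.59 × 10⁵¹ m/s²

a_P = √(c⁷/(ℏG))
  = √(3.12 × 10¹⁰³)
  = 5.59 × 10⁵¹ m/s²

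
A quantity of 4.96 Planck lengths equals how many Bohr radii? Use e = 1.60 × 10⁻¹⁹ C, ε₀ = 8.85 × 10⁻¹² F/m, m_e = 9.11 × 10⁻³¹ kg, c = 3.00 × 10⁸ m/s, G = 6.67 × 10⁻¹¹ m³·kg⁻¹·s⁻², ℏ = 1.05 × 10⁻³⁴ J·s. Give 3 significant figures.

1.52 × 10⁻²⁴

Planck length: ℓ_P = √(ℏG/c³) = 1.61 × 10⁻³⁵ m
Bohr radius: a₀ = 4πε₀ℏ²/(m_e e²) = 5.26 × 10⁻¹¹ m
4.96 × 1.61 × 10⁻³⁵ / 5.26 × 10⁻¹¹ = 1.52 × 10⁻²⁴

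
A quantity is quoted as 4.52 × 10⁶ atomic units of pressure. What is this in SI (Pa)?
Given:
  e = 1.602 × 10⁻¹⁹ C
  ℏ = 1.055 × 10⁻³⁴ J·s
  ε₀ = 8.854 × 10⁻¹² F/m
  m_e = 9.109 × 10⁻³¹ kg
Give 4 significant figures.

1.324 × 10²⁰ Pa

One atomic unit of pressure: P_au = E_h/a₀³ = m_e⁴e¹⁰/((4πε₀)⁵ℏ⁸) = 2.929 × 10¹³ Pa.
4.52 × 10⁶ × 2.929 × 10¹³ Pa = 1.324 × 10²⁰ Pa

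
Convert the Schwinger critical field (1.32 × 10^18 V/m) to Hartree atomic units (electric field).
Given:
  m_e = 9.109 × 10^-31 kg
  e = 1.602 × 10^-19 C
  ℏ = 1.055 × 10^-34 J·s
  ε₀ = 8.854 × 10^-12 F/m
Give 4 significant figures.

2.573 × 10^6

atomic unit of electric field: E_au = E_h/(e a₀) = m_e²e⁵/((4πε₀)³ℏ⁴) = 5.131 × 10^11 V/m.
1.32 × 10^18 / 5.131 × 10^11 = 2.573 × 10^6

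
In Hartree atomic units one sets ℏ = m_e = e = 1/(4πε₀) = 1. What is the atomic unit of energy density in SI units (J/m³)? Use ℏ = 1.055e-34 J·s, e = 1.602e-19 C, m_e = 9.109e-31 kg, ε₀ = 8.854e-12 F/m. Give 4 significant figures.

2.929e13 J/m³

u_au = E_h/a₀³ = m_e⁴e¹⁰/((4πε₀)⁵ℏ⁸)
E_h = 4.354e-18 J
a₀ = 5.297e-11 m
E_h/a₀³ = 2.929e13 J/m³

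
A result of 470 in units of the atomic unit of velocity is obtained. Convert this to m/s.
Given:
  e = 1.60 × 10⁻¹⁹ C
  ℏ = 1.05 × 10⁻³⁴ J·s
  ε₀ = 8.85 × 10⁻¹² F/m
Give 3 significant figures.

One atomic unit of velocity: v_au = e²/(4πε₀ℏ) = 2.19 × 10⁶ m/s.
470 × 2.19 × 10⁶ m/s = 1.03 × 10⁹ m/s

1.03 × 10⁹ m/s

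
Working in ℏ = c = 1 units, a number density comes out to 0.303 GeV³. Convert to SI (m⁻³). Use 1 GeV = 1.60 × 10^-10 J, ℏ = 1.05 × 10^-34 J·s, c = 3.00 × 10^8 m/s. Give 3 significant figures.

3.97 × 10^46 m⁻³

Number density is [L]⁻³ = [E]³/(ℏc)³.
1 GeV³ → 1/(ℏc)³ × (1 GeV in J)³ = 1.31 × 10^47 m⁻³.
Result: 0.303 × 1.31 × 10^47 = 3.97 × 10^46 m⁻³.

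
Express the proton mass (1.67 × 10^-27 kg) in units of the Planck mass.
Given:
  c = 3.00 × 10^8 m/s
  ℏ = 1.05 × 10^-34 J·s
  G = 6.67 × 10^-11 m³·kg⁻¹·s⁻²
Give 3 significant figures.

7.68 × 10^-20

Planck mass: m_P = √(ℏc/G) = 2.17 × 10^-8 kg.
1.67 × 10^-27 / 2.17 × 10^-8 = 7.68 × 10^-20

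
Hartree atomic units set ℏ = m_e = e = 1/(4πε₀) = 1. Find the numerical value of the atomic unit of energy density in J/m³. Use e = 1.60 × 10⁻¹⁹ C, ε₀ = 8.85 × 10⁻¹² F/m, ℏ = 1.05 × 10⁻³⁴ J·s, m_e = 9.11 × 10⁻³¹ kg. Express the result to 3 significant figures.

3.01 × 10¹³ J/m³

From ℏ = m_e = e = 1/(4πε₀) = 1 the energy density scale is u_au = E_h/a₀³ = m_e⁴e¹⁰/((4πε₀)⁵ℏ⁸).
E_h = 4.38 × 10⁻¹⁸ J
a₀ = 5.26 × 10⁻¹¹ m
E_h/a₀³ = 3.01 × 10¹³ J/m³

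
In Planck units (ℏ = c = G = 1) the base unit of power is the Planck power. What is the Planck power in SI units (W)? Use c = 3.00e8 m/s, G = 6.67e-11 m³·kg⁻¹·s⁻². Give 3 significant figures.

3.64e52 W

P_P = c⁵/G
  = 2.43e42 / 6.67e-11
  = 3.64e52 W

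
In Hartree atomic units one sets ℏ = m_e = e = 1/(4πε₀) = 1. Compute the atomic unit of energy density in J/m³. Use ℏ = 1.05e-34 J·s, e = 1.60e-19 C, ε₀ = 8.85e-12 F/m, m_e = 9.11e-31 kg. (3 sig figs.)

3.01e13 J/m³

u_au = E_h/a₀³ = m_e⁴e¹⁰/((4πε₀)⁵ℏ⁸)
E_h = 4.38e-18 J
a₀ = 5.26e-11 m
E_h/a₀³ = 3.01e13 J/m³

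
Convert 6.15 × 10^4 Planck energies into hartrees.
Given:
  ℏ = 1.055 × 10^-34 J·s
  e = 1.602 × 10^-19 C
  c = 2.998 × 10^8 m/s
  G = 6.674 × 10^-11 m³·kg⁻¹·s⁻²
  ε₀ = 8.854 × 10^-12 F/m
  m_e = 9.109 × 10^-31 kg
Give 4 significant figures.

2.764 × 10^31

Planck energy: E_P = √(ℏc⁵/G) = 1.957 × 10^9 J
hartree: E_h = m_e e⁴/(4πε₀ℏ)² = 4.354 × 10^-18 J
6.15 × 10^4 × 1.957 × 10^9 / 4.354 × 10^-18 = 2.764 × 10^31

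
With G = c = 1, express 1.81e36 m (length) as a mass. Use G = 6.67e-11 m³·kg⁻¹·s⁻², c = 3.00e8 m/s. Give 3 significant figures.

2.44e63 kg

Length → mass via c²/G.
1.81e36 m × (c²/G) = 2.44e63 kg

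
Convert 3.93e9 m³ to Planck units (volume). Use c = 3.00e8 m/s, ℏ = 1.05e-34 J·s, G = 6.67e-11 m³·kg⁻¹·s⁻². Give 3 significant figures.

9.41e113

Planck volume: V_P = (ℏG/c³)^(3/2) = 4.18e-105 m³.
3.93e9 / 4.18e-105 = 9.41e113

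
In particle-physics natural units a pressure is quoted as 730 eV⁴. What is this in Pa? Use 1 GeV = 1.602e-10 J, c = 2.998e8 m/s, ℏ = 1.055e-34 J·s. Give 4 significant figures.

Pressure is [E]/[L]³ = [E]⁴/(ℏc)³.
1 GeV⁴ → 1/(ℏc)³ × (1 GeV in J)⁴ = 2.082e37 Pa.
Convert the energy scale: 730 eV⁴ = 7.30e-34 GeV⁴.
Result: 7.30e-34 × 2.082e37 = 1.520e4 Pa.

1.520e4 Pa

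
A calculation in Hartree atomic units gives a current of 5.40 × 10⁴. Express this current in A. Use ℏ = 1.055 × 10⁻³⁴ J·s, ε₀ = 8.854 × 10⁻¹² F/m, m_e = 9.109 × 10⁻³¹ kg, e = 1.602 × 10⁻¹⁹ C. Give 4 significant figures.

357 A

One atomic unit of electric current: I_au = e E_h/ℏ = m_e e⁵/((4πε₀)²ℏ³) = 6.612 × 10⁻³ A.
5.40 × 10⁴ × 6.612 × 10⁻³ A = 357 A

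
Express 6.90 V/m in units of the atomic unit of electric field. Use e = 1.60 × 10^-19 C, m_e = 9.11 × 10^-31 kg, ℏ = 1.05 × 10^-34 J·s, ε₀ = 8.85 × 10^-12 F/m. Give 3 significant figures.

atomic unit of electric field: E_au = E_h/(e a₀) = m_e²e⁵/((4πε₀)³ℏ⁴) = 5.20 × 10^11 V/m.
6.90 / 5.20 × 10^11 = 1.33 × 10^-11

1.33 × 10^-11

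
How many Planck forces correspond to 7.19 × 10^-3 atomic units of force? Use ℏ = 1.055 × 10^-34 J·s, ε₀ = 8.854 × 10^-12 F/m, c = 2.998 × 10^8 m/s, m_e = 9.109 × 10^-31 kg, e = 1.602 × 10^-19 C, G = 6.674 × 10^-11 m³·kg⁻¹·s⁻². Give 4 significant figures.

atomic unit of force: F_au = E_h/a₀ = m_e²e⁶/((4πε₀)³ℏ⁴) = 8.220 × 10^-8 N
Planck force: F_P = c⁴/G = 1.210 × 10^44 N
7.19 × 10^-3 × 8.220 × 10^-8 / 1.210 × 10^44 = 4.883 × 10^-54

4.883 × 10^-54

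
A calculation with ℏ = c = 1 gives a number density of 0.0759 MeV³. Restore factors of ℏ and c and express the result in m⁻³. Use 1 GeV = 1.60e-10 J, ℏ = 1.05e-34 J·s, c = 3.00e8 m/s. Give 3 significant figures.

9.95e36 m⁻³

Number density is [L]⁻³ = [E]³/(ℏc)³.
1 GeV³ → 1/(ℏc)³ × (1 GeV in J)³ = 1.31e47 m⁻³.
Convert the energy scale: 0.0759 MeV³ = 7.59e-11 GeV³.
Result: 7.59e-11 × 1.31e47 = 9.95e36 m⁻³.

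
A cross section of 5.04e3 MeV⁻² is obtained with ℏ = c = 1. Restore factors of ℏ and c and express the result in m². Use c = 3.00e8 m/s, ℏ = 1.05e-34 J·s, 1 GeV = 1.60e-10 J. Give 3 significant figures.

1.95e-22 m²

Area is [L]² = [E]⁻²·(ℏc)²; restore (ℏc)².
1 GeV⁻² → (ℏc)² × (1 GeV in J)⁻² = 3.88e-32 m².
Convert the energy scale: 5.04e3 MeV⁻² = 5.04e9 GeV⁻².
Result: 5.04e9 × 3.88e-32 = 1.95e-22 m².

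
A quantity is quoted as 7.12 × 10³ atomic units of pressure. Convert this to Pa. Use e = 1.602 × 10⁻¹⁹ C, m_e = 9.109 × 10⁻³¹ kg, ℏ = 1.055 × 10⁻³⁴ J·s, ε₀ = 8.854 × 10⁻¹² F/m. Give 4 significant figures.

One atomic unit of pressure: P_au = E_h/a₀³ = m_e⁴e¹⁰/((4πε₀)⁵ℏ⁸) = 2.929 × 10¹³ Pa.
7.12 × 10³ × 2.929 × 10¹³ Pa = 2.086 × 10¹⁷ Pa

2.086 × 10¹⁷ Pa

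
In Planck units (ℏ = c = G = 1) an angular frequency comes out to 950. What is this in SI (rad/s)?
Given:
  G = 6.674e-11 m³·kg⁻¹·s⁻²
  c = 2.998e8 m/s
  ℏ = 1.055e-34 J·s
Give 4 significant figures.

1.762e46 rad/s

One Planck angular frequency: ω_P = √(c⁵/(ℏG)) = 1.855e43 rad/s.
950 × 1.855e43 rad/s = 1.762e46 rad/s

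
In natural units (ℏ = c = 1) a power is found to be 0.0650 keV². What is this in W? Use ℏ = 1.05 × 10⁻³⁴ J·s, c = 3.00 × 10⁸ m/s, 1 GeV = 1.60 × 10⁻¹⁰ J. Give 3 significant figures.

15.8 W

Power is [E]/[T] = [E]²/ℏ.
1 GeV² → 1/ℏ × (1 GeV in J)² = 2.44 × 10¹⁴ W.
Convert the energy scale: 0.0650 keV² = 6.50 × 10⁻¹⁴ GeV².
Result: 6.50 × 10⁻¹⁴ × 2.44 × 10¹⁴ = 15.8 W.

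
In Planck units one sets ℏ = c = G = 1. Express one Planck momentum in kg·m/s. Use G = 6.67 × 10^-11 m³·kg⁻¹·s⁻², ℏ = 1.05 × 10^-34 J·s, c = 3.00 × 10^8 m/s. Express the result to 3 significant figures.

p_P = √(ℏc³/G)
  = √(42.5)
  = 6.52 kg·m/s

6.52 kg·m/s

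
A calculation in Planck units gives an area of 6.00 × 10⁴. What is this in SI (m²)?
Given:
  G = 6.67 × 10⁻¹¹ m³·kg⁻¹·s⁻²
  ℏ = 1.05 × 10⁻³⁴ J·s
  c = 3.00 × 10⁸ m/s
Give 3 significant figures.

1.56 × 10⁻⁶⁵ m²

One Planck area: A_P = ℏG/c³ = 2.59 × 10⁻⁷⁰ m².
6.00 × 10⁴ × 2.59 × 10⁻⁷⁰ m² = 1.56 × 10⁻⁶⁵ m²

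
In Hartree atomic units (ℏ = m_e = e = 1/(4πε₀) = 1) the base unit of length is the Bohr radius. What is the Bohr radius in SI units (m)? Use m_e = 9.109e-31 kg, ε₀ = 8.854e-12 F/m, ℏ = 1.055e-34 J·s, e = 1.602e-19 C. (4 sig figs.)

5.297e-11 m

a₀ = 4πε₀ℏ²/(m_e e²)
  = 1.238e-78 / 2.338e-68
  = 5.297e-11 m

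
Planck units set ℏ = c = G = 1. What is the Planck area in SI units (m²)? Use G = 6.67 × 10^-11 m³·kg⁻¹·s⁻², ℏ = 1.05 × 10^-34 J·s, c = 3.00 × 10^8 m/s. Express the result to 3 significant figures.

Dimensional analysis gives A_P = ℏG/c³.
  = 7.00 × 10^-45 / 2.70 × 10^25
  = 2.59 × 10^-70 m²

2.59 × 10^-70 m²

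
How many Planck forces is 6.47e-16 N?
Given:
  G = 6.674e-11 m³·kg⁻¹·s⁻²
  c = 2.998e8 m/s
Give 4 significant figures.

5.345e-60

Planck force: F_P = c⁴/G = 1.210e44 N.
6.47e-16 / 1.210e44 = 5.345e-60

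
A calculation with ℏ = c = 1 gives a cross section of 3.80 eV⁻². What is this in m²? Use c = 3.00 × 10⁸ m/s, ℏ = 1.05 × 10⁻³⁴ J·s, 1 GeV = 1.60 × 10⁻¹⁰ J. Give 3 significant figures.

Area is [L]² = [E]⁻²·(ℏc)²; restore (ℏc)².
1 GeV⁻² → (ℏc)² × (1 GeV in J)⁻² = 3.88 × 10⁻³² m².
Convert the energy scale: 3.80 eV⁻² = 3.80 × 10¹⁸ GeV⁻².
Result: 3.80 × 10¹⁸ × 3.88 × 10⁻³² = 1.47 × 10⁻¹³ m².

1.47 × 10⁻¹³ m²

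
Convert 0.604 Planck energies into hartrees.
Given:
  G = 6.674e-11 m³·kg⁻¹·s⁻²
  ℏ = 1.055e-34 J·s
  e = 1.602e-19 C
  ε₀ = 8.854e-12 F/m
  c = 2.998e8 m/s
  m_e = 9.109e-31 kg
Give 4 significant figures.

Planck energy: E_P = √(ℏc⁵/G) = 1.957e9 J
hartree: E_h = m_e e⁴/(4πε₀ℏ)² = 4.354e-18 J
0.604 × 1.957e9 / 4.354e-18 = 2.714e26

2.714e26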